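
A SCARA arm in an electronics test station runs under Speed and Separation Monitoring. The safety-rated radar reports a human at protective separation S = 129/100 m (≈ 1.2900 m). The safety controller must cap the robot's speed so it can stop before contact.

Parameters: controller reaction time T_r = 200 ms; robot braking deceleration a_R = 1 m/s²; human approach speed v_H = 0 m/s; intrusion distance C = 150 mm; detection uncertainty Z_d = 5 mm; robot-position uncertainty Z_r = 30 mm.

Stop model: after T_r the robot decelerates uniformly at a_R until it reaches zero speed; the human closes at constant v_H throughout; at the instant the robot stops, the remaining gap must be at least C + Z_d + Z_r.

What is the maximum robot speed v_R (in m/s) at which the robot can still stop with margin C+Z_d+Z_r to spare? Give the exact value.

at the boundary: (1/2)·v² + (1/5)·v + (-221/200) = 0
  disc = (1/5)² − 4·(1/2)·(-221/200) = 9/4 ; √disc = 3/2
  v_R = (−(1/5) + 3/2) / (2·(1/2)) = 13/10 m/s
check:
T_s = v_R/a_R = (13/10)/1 = 1.3000 s
robot covers v_R·T_r = 1.3000·0.2000 = 0.2600 m before braking
robot under decel: 1.3000²/(2·1.0000) = 0.8450 m
human over T_r+T_s: 0.0000·(0.2000+1.3000) = 0.0000 m
residual clearance needed = 0.1500+0.0050+0.0300 = 0.1850 m
sum ≈ 0.2600+0.8450+0.0000+0.1850 ≈ 1.2900 m = S ✓

v_R_max = 13/10 m/s = 1.3000 m/s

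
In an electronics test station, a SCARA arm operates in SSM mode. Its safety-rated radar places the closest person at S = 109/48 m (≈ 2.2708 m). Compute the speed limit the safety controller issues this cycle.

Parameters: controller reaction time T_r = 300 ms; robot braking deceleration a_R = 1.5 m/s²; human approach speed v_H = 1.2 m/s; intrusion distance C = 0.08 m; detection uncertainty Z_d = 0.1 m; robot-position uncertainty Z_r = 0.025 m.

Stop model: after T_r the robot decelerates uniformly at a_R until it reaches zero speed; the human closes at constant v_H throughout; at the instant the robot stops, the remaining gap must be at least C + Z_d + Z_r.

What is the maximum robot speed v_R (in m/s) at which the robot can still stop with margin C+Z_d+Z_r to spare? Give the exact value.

v_R_max = 23/20 m/s = 1.1500 m/s

at the boundary: (1/3)·v² + (11/10)·v + (-2047/1200) = 0
  disc = (11/10)² − 4·(1/3)·(-2047/1200) = 784/225 ; √disc = 28/15
  v_R = (−(11/10) + 28/15) / (2·(1/3)) = 23/20 m/s
check:
T_s = v_R/a_R = (23/20)/(3/2) = 0.7667 s
robot covers v_R·T_r = 1.1500·0.3000 = 0.3450 m before braking
robot covers 1.1500·0.7667 − ½·1.5000·0.7667² = 0.4408 m while stopping
human closes 1.2000·1.0667 = 1.2800 m
residual clearance needed = 0.0800+0.1000+0.0250 = 0.2050 m
sum ≈ 0.3450+0.4408+1.2800+0.2050 ≈ 2.2708 m = S ✓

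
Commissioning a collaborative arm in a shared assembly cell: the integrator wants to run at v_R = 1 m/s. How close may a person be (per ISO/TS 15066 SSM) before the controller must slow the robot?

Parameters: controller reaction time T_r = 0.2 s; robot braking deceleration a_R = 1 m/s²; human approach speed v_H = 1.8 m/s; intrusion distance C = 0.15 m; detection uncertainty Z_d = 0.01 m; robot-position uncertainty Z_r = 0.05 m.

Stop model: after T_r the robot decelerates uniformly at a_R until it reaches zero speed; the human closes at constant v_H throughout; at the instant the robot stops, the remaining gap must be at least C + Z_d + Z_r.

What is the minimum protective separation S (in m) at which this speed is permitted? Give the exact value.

stop time T_s = 1/1 = 1.0000 s
reaction-phase robot travel = 1.0000·0.2000 = 0.2000 m
robot under decel: 1.0000²/(2·1.0000) = 0.5000 m
human over T_r+T_s: 1.8000·(0.2000+1.0000) = 2.1600 m
margins: 0.1500+0.0100+0.0500 = 0.2100 m
S_min ≈ 0.2000+0.5000+2.1600+0.2100  ⇒  S_min = 307/100 m

S_min = 307/100 m = 3.0700 m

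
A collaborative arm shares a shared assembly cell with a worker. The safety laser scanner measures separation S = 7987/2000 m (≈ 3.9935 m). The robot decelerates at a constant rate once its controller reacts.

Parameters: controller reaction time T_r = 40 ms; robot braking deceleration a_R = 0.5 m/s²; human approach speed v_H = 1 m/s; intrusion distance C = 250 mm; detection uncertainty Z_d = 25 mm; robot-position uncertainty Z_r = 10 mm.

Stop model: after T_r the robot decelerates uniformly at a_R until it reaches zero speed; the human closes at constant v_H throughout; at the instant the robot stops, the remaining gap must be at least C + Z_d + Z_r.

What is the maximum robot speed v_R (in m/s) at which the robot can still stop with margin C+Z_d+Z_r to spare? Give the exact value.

quadratic (1)·v² + (51/25)·v + (-7337/2000) = 0
  disc = (51/25)² − 4·(1)·(-7337/2000) = 47089/2500 ; √disc = 217/50
  v_R = (−(51/25) + 217/50) / (2·(1)) = 23/20 m/s
check:
T_s = v_R/a_R = (23/20)/(1/2) = 2.3000 s
robot covers v_R·T_r = 1.1500·0.0400 = 0.0460 m before braking
robot covers 1.1500·2.3000 − ½·0.5000·2.3000² = 1.3225 m while stopping
human over T_r+T_s: 1.0000·(0.0400+2.3000) = 2.3400 m
C+Z_d+Z_r = 0.2500+0.0250+0.0100 = 0.2850 m
sum ≈ 0.0460+1.3225+2.3400+0.2850 ≈ 3.9935 m = S ✓

v_R_max = 23/20 m/s = 1.1500 m/s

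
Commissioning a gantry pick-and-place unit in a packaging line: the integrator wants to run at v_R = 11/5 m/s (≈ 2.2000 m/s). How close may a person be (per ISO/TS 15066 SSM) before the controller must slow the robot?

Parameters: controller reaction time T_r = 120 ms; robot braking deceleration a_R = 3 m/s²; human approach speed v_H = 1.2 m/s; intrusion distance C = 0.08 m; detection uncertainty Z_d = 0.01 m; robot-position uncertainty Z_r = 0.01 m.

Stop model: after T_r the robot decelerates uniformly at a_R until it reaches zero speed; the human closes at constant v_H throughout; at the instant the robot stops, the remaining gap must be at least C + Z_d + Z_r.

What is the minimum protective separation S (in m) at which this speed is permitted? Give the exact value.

S_min = 823/375 m = 2.1947 m

T_s = v_R/a_R = (11/5)/3 = 0.7333 s
robot covers v_R·T_r = 2.2000·0.1200 = 0.2640 m before braking
robot under decel: 2.2000²/(2·3.0000) = 0.8067 m
person approaches 1.2000·(0.1200+0.7333) = 1.0240 m
residual clearance needed = 0.0800+0.0100+0.0100 = 0.1000 m
S_min ≈ 0.2640+0.8067+1.0240+0.1000  ⇒  S_min = 823/375 m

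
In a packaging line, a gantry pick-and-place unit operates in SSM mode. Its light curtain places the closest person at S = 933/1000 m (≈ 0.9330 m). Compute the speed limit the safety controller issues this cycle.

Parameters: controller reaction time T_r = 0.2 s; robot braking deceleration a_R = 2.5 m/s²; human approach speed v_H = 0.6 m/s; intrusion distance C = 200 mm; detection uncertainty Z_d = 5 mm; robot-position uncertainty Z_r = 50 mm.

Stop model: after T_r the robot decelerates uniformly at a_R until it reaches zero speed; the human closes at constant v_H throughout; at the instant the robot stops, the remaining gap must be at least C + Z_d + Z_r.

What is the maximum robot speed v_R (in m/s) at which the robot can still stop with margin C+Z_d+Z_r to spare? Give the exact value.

quadratic (1/5)·v² + (11/25)·v + (-279/500) = 0
  disc = (11/25)² − 4·(1/5)·(-279/500) = 16/25 ; √disc = 4/5
  v_R = (−(11/25) + 4/5) / (2·(1/5)) = 9/10 m/s
check:
T_s = v_R/a_R = (9/10)/(5/2) = 0.3600 s
reaction-phase robot travel = 0.9000·0.2000 = 0.1800 m
robot under decel: 0.9000²/(2·2.5000) = 0.1620 m
human closes 0.6000·0.5600 = 0.3360 m
margins: 0.2000+0.0050+0.0500 = 0.2550 m
sum ≈ 0.1800+0.1620+0.3360+0.2550 ≈ 0.9330 m = S ✓

v_R_max = 9/10 m/s = 0.9000 m/s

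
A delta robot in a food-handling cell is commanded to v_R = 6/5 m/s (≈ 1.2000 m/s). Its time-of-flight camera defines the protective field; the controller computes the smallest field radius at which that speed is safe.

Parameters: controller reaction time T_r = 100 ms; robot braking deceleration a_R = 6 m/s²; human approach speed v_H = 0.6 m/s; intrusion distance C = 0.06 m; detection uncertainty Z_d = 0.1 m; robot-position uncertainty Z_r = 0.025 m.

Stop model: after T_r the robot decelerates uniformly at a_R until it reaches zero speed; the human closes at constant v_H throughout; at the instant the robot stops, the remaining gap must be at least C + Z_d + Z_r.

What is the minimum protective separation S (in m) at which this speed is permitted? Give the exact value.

S_min = 121/200 m = 0.6050 m

stop time T_s = (6/5)/6 = 0.2000 s
reaction-phase robot travel = 1.2000·0.1000 = 0.1200 m
robot covers 1.2000·0.2000 − ½·6.0000·0.2000² = 0.1200 m while stopping
person approaches 0.6000·(0.1000+0.2000) = 0.1800 m
residual clearance needed = 0.0600+0.1000+0.0250 = 0.1850 m
S_min ≈ 0.1200+0.1200+0.1800+0.1850  ⇒  S_min = 121/200 m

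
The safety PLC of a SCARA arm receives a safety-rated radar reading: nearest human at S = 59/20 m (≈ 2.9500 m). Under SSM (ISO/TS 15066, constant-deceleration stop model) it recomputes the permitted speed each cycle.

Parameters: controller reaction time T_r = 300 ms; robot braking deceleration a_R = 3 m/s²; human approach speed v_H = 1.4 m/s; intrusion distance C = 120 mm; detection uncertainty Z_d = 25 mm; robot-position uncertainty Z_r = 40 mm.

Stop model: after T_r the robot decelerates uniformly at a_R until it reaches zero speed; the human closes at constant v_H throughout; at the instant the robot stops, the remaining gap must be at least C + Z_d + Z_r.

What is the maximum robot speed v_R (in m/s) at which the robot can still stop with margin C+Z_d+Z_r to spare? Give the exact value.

v_R_max = 21/10 m/s = 2.1000 m/s

quadratic (1/6)·v² + (23/30)·v + (-469/200) = 0
  disc = (23/30)² − 4·(1/6)·(-469/200) = 484/225 ; √disc = 22/15
  v_R = (−(23/30) + 22/15) / (2·(1/6)) = 21/10 m/s
check:
stop time T_s = (21/10)/3 = 0.7000 s
reaction-phase robot travel = 2.1000·0.3000 = 0.6300 m
robot covers 2.1000·0.7000 − ½·3.0000·0.7000² = 0.7350 m while stopping
human closes 1.4000·1.0000 = 1.4000 m
residual clearance needed = 0.1200+0.0250+0.0400 = 0.1850 m
sum ≈ 0.6300+0.7350+1.4000+0.1850 ≈ 2.9500 m = S ✓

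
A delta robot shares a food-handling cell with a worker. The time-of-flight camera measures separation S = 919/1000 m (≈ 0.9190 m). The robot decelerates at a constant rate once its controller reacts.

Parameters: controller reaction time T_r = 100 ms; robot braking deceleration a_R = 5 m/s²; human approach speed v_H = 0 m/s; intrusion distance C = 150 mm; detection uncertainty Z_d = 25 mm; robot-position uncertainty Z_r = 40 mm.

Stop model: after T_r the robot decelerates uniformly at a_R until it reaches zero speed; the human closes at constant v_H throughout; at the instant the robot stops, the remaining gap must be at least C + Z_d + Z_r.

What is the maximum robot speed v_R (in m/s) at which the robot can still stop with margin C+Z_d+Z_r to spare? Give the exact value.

v_R_max = 11/5 m/s = 2.2000 m/s

at the boundary: (1/10)·v² + (1/10)·v + (-88/125) = 0
  disc = (1/10)² − 4·(1/10)·(-88/125) = 729/2500 ; √disc = 27/50
  v_R = (−(1/10) + 27/50) / (2·(1/10)) = 11/5 m/s
check:
T_s = v_R/a_R = (11/5)/5 = 0.4400 s
robot in T_r: 2.2000·0.1000 = 0.2200 m
robot covers 2.2000·0.4400 − ½·5.0000·0.4400² = 0.4840 m while stopping
human over T_r+T_s: 0.0000·(0.1000+0.4400) = 0.0000 m
residual clearance needed = 0.1500+0.0250+0.0400 = 0.2150 m
sum ≈ 0.2200+0.4840+0.0000+0.2150 ≈ 0.9190 m = S ✓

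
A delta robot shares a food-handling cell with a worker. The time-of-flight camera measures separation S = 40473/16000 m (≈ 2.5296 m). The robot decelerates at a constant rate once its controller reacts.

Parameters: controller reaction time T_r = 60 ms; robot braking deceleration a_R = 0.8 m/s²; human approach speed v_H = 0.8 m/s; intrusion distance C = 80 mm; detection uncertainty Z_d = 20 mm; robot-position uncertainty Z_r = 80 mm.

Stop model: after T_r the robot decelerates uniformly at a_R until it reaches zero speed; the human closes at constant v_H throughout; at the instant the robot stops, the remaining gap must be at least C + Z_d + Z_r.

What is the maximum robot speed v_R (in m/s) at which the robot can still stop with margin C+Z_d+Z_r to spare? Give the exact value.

v_R_max = 5/4 m/s = 1.2500 m/s

quadratic (5/8)·v² + (53/50)·v + (-1473/640) = 0
  disc = (53/50)² − 4·(5/8)·(-1473/640) = 1100401/160000 ; √disc = 1049/400
  v_R = (−(53/50) + 1049/400) / (2·(5/8)) = 5/4 m/s
check:
braking lasts T_s = (5/4)/(4/5) = 1.5625 s
reaction-phase robot travel = 1.2500·0.0600 = 0.0750 m
braking distance = 1.2500²/(2·0.8000) = 0.9766 m
human over T_r+T_s: 0.8000·(0.0600+1.5625) = 1.2980 m
residual clearance needed = 0.0800+0.0200+0.0800 = 0.1800 m
sum ≈ 0.0750+0.9766+1.2980+0.1800 ≈ 2.5296 m = S ✓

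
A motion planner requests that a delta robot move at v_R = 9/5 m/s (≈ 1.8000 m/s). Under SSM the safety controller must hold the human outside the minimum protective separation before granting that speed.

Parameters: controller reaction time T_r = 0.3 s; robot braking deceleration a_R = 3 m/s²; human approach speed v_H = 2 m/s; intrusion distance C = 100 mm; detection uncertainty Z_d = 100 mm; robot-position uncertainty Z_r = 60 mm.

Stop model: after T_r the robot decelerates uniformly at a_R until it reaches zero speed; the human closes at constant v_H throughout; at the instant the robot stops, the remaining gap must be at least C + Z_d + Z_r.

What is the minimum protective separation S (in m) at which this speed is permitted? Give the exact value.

S_min = 157/50 m = 3.1400 m

T_s = v_R/a_R = (9/5)/3 = 0.6000 s
robot in T_r: 1.8000·0.3000 = 0.5400 m
robot covers 1.8000·0.6000 − ½·3.0000·0.6000² = 0.5400 m while stopping
human over T_r+T_s: 2.0000·(0.3000+0.6000) = 1.8000 m
margins: 0.1000+0.1000+0.0600 = 0.2600 m
S_min ≈ 0.5400+0.5400+1.8000+0.2600  ⇒  S_min = 157/50 m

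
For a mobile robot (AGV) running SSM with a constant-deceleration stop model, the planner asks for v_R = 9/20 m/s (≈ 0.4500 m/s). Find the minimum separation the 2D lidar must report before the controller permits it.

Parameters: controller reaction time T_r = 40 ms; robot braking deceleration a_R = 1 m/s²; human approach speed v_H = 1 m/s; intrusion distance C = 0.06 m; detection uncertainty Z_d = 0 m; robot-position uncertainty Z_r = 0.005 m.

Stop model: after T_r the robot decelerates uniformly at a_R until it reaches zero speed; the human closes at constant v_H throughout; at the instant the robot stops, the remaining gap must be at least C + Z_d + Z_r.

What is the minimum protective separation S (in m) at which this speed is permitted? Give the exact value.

stop time T_s = (9/20)/1 = 0.4500 s
robot covers v_R·T_r = 0.4500·0.0400 = 0.0180 m before braking
robot covers 0.4500·0.4500 − ½·1.0000·0.4500² = 0.1013 m while stopping
human over T_r+T_s: 1.0000·(0.0400+0.4500) = 0.4900 m
C+Z_d+Z_r = 0.0600+0.0000+0.0050 = 0.0650 m
S_min ≈ 0.0180+0.1013+0.4900+0.0650  ⇒  S_min = 2697/4000 m

S_min = 2697/4000 m = 0.6743 m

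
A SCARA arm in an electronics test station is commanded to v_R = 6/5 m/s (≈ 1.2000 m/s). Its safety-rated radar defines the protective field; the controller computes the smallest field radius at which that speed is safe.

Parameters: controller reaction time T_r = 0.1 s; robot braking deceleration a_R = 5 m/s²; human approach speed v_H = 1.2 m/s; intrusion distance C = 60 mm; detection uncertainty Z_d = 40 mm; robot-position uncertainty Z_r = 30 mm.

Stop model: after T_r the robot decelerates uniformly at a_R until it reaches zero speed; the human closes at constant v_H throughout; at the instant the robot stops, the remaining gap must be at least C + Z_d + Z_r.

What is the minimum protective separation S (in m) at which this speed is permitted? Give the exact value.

S_min = 401/500 m = 0.8020 m

stop time T_s = (6/5)/5 = 0.2400 s
robot covers v_R·T_r = 1.2000·0.1000 = 0.1200 m before braking
robot under decel: 1.2000²/(2·5.0000) = 0.1440 m
human over T_r+T_s: 1.2000·(0.1000+0.2400) = 0.4080 m
margins: 0.0600+0.0400+0.0300 = 0.1300 m
S_min ≈ 0.1200+0.1440+0.4080+0.1300  ⇒  S_min = 401/500 m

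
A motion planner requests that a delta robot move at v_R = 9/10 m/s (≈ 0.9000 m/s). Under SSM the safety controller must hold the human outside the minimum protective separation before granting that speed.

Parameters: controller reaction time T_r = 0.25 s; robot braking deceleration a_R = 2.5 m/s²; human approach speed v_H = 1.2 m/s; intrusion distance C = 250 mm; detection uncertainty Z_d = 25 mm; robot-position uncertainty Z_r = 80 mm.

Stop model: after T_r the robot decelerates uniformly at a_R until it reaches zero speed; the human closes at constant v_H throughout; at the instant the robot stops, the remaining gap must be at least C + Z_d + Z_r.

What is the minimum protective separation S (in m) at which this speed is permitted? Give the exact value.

braking lasts T_s = (9/10)/(5/2) = 0.3600 s
robot covers v_R·T_r = 0.9000·0.2500 = 0.2250 m before braking
robot under decel: 0.9000²/(2·2.5000) = 0.1620 m
person approaches 1.2000·(0.2500+0.3600) = 0.7320 m
C+Z_d+Z_r = 0.2500+0.0250+0.0800 = 0.3550 m
S_min ≈ 0.2250+0.1620+0.7320+0.3550  ⇒  S_min = 737/500 m

S_min = 737/500 m = 1.4740 m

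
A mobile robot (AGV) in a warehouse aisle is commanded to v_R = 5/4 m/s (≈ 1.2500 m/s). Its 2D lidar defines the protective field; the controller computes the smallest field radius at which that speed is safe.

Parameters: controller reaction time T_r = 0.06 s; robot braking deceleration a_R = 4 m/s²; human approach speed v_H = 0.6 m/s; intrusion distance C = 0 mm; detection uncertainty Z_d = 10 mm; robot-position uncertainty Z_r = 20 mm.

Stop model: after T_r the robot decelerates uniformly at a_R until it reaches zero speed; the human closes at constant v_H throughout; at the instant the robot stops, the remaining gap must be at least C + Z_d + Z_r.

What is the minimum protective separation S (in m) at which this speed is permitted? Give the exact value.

stop time T_s = (5/4)/4 = 0.3125 s
robot covers v_R·T_r = 1.2500·0.0600 = 0.0750 m before braking
robot under decel: 1.2500²/(2·4.0000) = 0.1953 m
human over T_r+T_s: 0.6000·(0.0600+0.3125) = 0.2235 m
C+Z_d+Z_r = 0.0000+0.0100+0.0200 = 0.0300 m
S_min ≈ 0.0750+0.1953+0.2235+0.0300  ⇒  S_min = 8381/16000 m

S_min = 8381/16000 m = 0.5238 m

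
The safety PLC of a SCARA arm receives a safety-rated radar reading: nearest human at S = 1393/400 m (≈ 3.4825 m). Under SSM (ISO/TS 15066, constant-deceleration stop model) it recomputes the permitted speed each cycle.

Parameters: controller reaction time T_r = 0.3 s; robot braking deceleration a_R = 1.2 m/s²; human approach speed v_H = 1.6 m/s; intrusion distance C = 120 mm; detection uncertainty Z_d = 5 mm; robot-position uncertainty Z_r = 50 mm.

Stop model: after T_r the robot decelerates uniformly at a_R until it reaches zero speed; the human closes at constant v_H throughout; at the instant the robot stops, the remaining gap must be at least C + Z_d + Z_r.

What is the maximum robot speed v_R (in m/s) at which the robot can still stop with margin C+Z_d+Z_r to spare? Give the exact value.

v_R_max = 13/10 m/s = 1.3000 m/s

collect terms ⇒ (5/12)·v_R² + (49/30)·v_R + (-1131/400) = 0
  disc = (49/30)² − 4·(5/12)·(-1131/400) = 26569/3600 ; √disc = 163/60
  v_R = (−(49/30) + 163/60) / (2·(5/12)) = 13/10 m/s
check:
braking lasts T_s = (13/10)/(6/5) = 1.0833 s
robot in T_r: 1.3000·0.3000 = 0.3900 m
robot under decel: 1.3000²/(2·1.2000) = 0.7042 m
human closes 1.6000·1.3833 = 2.2133 m
residual clearance needed = 0.1200+0.0050+0.0500 = 0.1750 m
sum ≈ 0.3900+0.7042+2.2133+0.1750 ≈ 3.4825 m = S ✓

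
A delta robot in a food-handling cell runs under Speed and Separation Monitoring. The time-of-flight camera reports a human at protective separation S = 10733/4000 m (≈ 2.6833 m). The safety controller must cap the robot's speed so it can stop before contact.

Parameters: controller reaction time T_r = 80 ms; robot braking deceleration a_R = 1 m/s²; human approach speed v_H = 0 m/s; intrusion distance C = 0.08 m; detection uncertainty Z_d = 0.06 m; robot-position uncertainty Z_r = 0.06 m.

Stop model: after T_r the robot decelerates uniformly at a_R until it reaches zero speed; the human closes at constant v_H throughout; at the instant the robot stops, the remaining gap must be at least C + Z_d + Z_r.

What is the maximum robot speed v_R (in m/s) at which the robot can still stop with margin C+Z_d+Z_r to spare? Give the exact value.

v_R_max = 43/20 m/s = 2.1500 m/s

collect terms ⇒ (1/2)·v_R² + (2/25)·v_R + (-9933/4000) = 0
  disc = (2/25)² − 4·(1/2)·(-9933/4000) = 49729/10000 ; √disc = 223/100
  v_R = (−(2/25) + 223/100) / (2·(1/2)) = 43/20 m/s
check:
braking lasts T_s = (43/20)/1 = 2.1500 s
robot in T_r: 2.1500·0.0800 = 0.1720 m
braking distance = 2.1500²/(2·1.0000) = 2.3112 m
human over T_r+T_s: 0.0000·(0.0800+2.1500) = 0.0000 m
margins: 0.0800+0.0600+0.0600 = 0.2000 m
sum ≈ 0.1720+2.3112+0.0000+0.2000 ≈ 2.6833 m = S ✓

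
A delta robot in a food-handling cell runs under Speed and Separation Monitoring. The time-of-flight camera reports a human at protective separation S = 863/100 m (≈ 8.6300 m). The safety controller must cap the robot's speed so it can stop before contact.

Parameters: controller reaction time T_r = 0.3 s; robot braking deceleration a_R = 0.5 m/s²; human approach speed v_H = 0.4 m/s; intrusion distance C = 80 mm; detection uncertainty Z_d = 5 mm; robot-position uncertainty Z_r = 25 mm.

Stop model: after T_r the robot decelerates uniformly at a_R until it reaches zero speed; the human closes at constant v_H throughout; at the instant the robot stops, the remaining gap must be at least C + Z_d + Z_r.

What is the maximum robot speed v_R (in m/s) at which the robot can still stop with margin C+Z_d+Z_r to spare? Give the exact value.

quadratic (1)·v² + (11/10)·v + (-42/5) = 0
  disc = (11/10)² − 4·(1)·(-42/5) = 3481/100 ; √disc = 59/10
  v_R = (−(11/10) + 59/10) / (2·(1)) = 12/5 m/s
check:
stop time T_s = (12/5)/(1/2) = 4.8000 s
reaction-phase robot travel = 2.4000·0.3000 = 0.7200 m
robot covers 2.4000·4.8000 − ½·0.5000·4.8000² = 5.7600 m while stopping
human closes 0.4000·5.1000 = 2.0400 m
residual clearance needed = 0.0800+0.0050+0.0250 = 0.1100 m
sum ≈ 0.7200+5.7600+2.0400+0.1100 ≈ 8.6300 m = S ✓

v_R_max = 12/5 m/s = 2.4000 m/s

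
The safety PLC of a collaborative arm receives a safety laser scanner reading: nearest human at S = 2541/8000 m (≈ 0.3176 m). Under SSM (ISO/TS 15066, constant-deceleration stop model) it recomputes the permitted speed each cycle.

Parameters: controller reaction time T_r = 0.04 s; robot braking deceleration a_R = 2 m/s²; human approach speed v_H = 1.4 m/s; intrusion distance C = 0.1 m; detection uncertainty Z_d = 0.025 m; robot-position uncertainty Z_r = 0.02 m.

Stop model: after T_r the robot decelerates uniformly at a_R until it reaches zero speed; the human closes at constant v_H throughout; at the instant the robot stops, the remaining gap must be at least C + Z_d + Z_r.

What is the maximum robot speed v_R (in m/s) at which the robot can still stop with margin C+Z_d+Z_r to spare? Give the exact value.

at the boundary: (1/4)·v² + (37/50)·v + (-933/8000) = 0
  disc = (37/50)² − 4·(1/4)·(-933/8000) = 26569/40000 ; √disc = 163/200
  v_R = (−(37/50) + 163/200) / (2·(1/4)) = 3/20 m/s
check:
T_s = v_R/a_R = (3/20)/2 = 0.0750 s
robot in T_r: 0.1500·0.0400 = 0.0060 m
braking distance = 0.1500²/(2·2.0000) = 0.0056 m
human over T_r+T_s: 1.4000·(0.0400+0.0750) = 0.1610 m
C+Z_d+Z_r = 0.1000+0.0250+0.0200 = 0.1450 m
sum ≈ 0.0060+0.0056+0.1610+0.1450 ≈ 0.3176 m = S ✓

v_R_max = 3/20 m/s = 0.1500 m/s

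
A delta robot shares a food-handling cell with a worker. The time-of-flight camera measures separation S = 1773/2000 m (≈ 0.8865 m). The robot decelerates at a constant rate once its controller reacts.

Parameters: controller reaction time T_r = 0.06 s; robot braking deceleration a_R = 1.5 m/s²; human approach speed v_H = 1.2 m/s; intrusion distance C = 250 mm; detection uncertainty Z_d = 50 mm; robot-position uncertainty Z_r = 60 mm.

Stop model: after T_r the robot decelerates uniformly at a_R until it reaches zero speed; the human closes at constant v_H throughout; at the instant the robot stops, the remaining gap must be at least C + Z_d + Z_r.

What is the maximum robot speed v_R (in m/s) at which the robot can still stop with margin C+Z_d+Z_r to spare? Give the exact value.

quadratic (1/3)·v² + (43/50)·v + (-909/2000) = 0
  disc = (43/50)² − 4·(1/3)·(-909/2000) = 841/625 ; √disc = 29/25
  v_R = (−(43/50) + 29/25) / (2·(1/3)) = 9/20 m/s
check:
stop time T_s = (9/20)/(3/2) = 0.3000 s
reaction-phase robot travel = 0.4500·0.0600 = 0.0270 m
robot covers 0.4500·0.3000 − ½·1.5000·0.3000² = 0.0675 m while stopping
person approaches 1.2000·(0.0600+0.3000) = 0.4320 m
C+Z_d+Z_r = 0.2500+0.0500+0.0600 = 0.3600 m
sum ≈ 0.0270+0.0675+0.4320+0.3600 ≈ 0.8865 m = S ✓

v_R_max = 9/20 m/s = 0.4500 m/s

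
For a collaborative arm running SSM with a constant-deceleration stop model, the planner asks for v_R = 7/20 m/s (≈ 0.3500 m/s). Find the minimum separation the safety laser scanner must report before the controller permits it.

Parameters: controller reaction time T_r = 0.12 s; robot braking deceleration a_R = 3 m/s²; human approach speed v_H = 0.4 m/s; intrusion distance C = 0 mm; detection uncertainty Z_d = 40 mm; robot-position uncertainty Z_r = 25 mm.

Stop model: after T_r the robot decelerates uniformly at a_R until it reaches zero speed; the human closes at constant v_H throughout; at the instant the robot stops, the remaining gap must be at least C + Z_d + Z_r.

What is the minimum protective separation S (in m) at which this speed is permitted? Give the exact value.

S_min = 533/2400 m = 0.2221 m

braking lasts T_s = (7/20)/3 = 0.1167 s
robot covers v_R·T_r = 0.3500·0.1200 = 0.0420 m before braking
robot covers 0.3500·0.1167 − ½·3.0000·0.1167² = 0.0204 m while stopping
person approaches 0.4000·(0.1200+0.1167) = 0.0947 m
margins: 0.0000+0.0400+0.0250 = 0.0650 m
S_min ≈ 0.0420+0.0204+0.0947+0.0650  ⇒  S_min = 533/2400 m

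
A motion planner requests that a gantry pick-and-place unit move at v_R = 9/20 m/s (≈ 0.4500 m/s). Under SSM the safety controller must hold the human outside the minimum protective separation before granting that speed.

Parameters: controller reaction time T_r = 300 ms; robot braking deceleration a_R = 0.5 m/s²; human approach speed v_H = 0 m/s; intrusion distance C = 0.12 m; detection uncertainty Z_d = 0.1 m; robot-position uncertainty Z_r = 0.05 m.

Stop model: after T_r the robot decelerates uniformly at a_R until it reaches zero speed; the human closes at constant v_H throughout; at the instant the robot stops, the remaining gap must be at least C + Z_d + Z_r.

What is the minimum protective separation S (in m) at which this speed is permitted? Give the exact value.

braking lasts T_s = (9/20)/(1/2) = 0.9000 s
reaction-phase robot travel = 0.4500·0.3000 = 0.1350 m
braking distance = 0.4500²/(2·0.5000) = 0.2025 m
human over T_r+T_s: 0.0000·(0.3000+0.9000) = 0.0000 m
residual clearance needed = 0.1200+0.1000+0.0500 = 0.2700 m
S_min ≈ 0.1350+0.2025+0.0000+0.2700  ⇒  S_min = 243/400 m

S_min = 243/400 m = 0.6075 m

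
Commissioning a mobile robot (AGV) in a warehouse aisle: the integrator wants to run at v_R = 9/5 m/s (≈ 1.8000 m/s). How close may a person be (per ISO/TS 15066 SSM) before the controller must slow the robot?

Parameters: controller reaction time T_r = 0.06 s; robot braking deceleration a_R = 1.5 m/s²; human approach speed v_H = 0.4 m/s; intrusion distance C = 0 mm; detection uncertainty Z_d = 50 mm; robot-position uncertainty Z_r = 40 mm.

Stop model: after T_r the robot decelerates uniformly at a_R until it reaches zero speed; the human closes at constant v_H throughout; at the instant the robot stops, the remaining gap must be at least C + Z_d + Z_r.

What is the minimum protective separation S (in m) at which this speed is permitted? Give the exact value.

S_min = 891/500 m = 1.7820 m

braking lasts T_s = (9/5)/(3/2) = 1.2000 s
robot covers v_R·T_r = 1.8000·0.0600 = 0.1080 m before braking
robot covers 1.8000·1.2000 − ½·1.5000·1.2000² = 1.0800 m while stopping
human closes 0.4000·1.2600 = 0.5040 m
margins: 0.0000+0.0500+0.0400 = 0.0900 m
S_min ≈ 0.1080+1.0800+0.5040+0.0900  ⇒  S_min = 891/500 m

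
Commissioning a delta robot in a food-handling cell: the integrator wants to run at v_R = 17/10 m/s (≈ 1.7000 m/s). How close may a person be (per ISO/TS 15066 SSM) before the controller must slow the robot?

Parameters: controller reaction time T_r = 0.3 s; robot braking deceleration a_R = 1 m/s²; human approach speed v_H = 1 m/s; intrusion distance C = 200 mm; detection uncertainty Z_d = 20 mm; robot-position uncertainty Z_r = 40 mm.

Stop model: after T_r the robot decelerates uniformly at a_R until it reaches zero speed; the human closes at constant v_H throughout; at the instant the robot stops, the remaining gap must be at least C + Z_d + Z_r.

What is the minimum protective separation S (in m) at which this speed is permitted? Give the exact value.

S_min = 843/200 m = 4.2150 m

braking lasts T_s = (17/10)/1 = 1.7000 s
reaction-phase robot travel = 1.7000·0.3000 = 0.5100 m
robot under decel: 1.7000²/(2·1.0000) = 1.4450 m
person approaches 1.0000·(0.3000+1.7000) = 2.0000 m
C+Z_d+Z_r = 0.2000+0.0200+0.0400 = 0.2600 m
S_min ≈ 0.5100+1.4450+2.0000+0.2600  ⇒  S_min = 843/200 m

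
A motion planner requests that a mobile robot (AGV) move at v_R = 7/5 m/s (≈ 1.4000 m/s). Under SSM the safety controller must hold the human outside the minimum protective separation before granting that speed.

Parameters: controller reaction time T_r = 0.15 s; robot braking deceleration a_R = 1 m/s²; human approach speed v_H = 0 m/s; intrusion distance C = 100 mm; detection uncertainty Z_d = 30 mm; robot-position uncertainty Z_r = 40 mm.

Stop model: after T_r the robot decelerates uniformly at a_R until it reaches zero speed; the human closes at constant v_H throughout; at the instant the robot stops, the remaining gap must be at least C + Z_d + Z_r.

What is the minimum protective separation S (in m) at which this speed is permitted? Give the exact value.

braking lasts T_s = (7/5)/1 = 1.4000 s
robot in T_r: 1.4000·0.1500 = 0.2100 m
braking distance = 1.4000²/(2·1.0000) = 0.9800 m
person approaches 0.0000·(0.1500+1.4000) = 0.0000 m
margins: 0.1000+0.0300+0.0400 = 0.1700 m
S_min ≈ 0.2100+0.9800+0.0000+0.1700  ⇒  S_min = 34/25 m

S_min = 34/25 m = 1.3600 m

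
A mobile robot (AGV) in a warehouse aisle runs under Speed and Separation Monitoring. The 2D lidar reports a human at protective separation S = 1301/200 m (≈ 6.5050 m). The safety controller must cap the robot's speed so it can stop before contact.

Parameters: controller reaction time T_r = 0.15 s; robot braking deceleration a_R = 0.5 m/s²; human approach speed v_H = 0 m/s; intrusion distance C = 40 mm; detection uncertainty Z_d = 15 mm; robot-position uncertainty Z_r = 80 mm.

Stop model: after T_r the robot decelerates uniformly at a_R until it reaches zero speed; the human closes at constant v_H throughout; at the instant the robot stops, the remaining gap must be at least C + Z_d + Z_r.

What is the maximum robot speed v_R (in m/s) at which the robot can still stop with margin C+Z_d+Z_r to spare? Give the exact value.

quadratic (1)·v² + (3/20)·v + (-637/100) = 0
  disc = (3/20)² − 4·(1)·(-637/100) = 10201/400 ; √disc = 101/20
  v_R = (−(3/20) + 101/20) / (2·(1)) = 49/20 m/s
check:
T_s = v_R/a_R = (49/20)/(1/2) = 4.9000 s
reaction-phase robot travel = 2.4500·0.1500 = 0.3675 m
braking distance = 2.4500²/(2·0.5000) = 6.0025 m
person approaches 0.0000·(0.1500+4.9000) = 0.0000 m
margins: 0.0400+0.0150+0.0800 = 0.1350 m
sum ≈ 0.3675+6.0025+0.0000+0.1350 ≈ 6.5050 m = S ✓

v_R_max = 49/20 m/s = 2.4500 m/s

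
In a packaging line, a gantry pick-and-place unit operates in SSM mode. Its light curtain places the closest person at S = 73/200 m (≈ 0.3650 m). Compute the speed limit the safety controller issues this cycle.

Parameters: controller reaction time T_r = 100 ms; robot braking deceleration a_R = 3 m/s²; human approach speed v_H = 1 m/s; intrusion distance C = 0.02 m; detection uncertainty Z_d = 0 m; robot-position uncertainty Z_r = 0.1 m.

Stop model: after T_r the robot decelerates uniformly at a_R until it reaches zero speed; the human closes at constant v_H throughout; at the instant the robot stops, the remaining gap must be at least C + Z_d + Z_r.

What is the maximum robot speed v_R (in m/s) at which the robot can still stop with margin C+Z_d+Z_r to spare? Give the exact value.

at the boundary: (1/6)·v² + (13/30)·v + (-29/200) = 0
  disc = (13/30)² − 4·(1/6)·(-29/200) = 64/225 ; √disc = 8/15
  v_R = (−(13/30) + 8/15) / (2·(1/6)) = 3/10 m/s
check:
T_s = v_R/a_R = (3/10)/3 = 0.1000 s
robot covers v_R·T_r = 0.3000·0.1000 = 0.0300 m before braking
robot covers 0.3000·0.1000 − ½·3.0000·0.1000² = 0.0150 m while stopping
human over T_r+T_s: 1.0000·(0.1000+0.1000) = 0.2000 m
residual clearance needed = 0.0200+0.0000+0.1000 = 0.1200 m
sum ≈ 0.0300+0.0150+0.2000+0.1200 ≈ 0.3650 m = S ✓

v_R_max = 3/10 m/s = 0.3000 m/s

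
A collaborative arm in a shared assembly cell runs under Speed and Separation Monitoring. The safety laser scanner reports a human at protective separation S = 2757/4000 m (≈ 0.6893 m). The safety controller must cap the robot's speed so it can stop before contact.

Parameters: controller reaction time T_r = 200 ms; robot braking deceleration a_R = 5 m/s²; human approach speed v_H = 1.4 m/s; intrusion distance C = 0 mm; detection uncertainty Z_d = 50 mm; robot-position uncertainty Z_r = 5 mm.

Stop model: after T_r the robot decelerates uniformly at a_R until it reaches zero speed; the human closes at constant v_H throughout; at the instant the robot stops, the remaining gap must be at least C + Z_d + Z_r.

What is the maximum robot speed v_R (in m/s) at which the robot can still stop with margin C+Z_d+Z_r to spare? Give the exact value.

v_R_max = 13/20 m/s = 0.6500 m/s

collect terms ⇒ (1/10)·v_R² + (12/25)·v_R + (-1417/4000) = 0
  disc = (12/25)² − 4·(1/10)·(-1417/4000) = 3721/10000 ; √disc = 61/100
  v_R = (−(12/25) + 61/100) / (2·(1/10)) = 13/20 m/s
check:
braking lasts T_s = (13/20)/5 = 0.1300 s
robot covers v_R·T_r = 0.6500·0.2000 = 0.1300 m before braking
braking distance = 0.6500²/(2·5.0000) = 0.0423 m
person approaches 1.4000·(0.2000+0.1300) = 0.4620 m
margins: 0.0000+0.0500+0.0050 = 0.0550 m
sum ≈ 0.1300+0.0423+0.4620+0.0550 ≈ 0.6893 m = S ✓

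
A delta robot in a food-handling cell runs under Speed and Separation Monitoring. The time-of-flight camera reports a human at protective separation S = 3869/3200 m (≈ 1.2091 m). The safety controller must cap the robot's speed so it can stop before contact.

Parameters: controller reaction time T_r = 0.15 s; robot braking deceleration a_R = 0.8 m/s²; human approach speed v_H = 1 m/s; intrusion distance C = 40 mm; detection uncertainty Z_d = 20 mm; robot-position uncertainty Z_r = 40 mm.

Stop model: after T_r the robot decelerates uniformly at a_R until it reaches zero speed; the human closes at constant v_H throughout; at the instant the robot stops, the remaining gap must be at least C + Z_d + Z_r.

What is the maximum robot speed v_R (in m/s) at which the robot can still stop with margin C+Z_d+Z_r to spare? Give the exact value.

at the boundary: (5/8)·v² + (7/5)·v + (-3069/3200) = 0
  disc = (7/5)² − 4·(5/8)·(-3069/3200) = 27889/6400 ; √disc = 167/80
  v_R = (−(7/5) + 167/80) / (2·(5/8)) = 11/20 m/s
check:
T_s = v_R/a_R = (11/20)/(4/5) = 0.6875 s
reaction-phase robot travel = 0.5500·0.1500 = 0.0825 m
robot under decel: 0.5500²/(2·0.8000) = 0.1891 m
human closes 1.0000·0.8375 = 0.8375 m
margins: 0.0400+0.0200+0.0400 = 0.1000 m
sum ≈ 0.0825+0.1891+0.8375+0.1000 ≈ 1.2091 m = S ✓

v_R_max = 11/20 m/s = 0.5500 m/s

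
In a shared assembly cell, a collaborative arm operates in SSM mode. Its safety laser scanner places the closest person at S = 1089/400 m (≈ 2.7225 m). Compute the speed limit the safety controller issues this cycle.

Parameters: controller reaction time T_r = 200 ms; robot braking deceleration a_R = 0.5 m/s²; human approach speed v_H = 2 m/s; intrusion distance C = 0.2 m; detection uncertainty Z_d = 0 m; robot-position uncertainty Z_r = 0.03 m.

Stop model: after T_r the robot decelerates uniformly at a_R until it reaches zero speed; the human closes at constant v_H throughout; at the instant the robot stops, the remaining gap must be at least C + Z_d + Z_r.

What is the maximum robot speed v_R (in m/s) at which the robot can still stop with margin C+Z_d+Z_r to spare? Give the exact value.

quadratic (1)·v² + (21/5)·v + (-837/400) = 0
  disc = (21/5)² − 4·(1)·(-837/400) = 2601/100 ; √disc = 51/10
  v_R = (−(21/5) + 51/10) / (2·(1)) = 9/20 m/s
check:
T_s = v_R/a_R = (9/20)/(1/2) = 0.9000 s
robot covers v_R·T_r = 0.4500·0.2000 = 0.0900 m before braking
robot covers 0.4500·0.9000 − ½·0.5000·0.9000² = 0.2025 m while stopping
human closes 2.0000·1.1000 = 2.2000 m
residual clearance needed = 0.2000+0.0000+0.0300 = 0.2300 m
sum ≈ 0.0900+0.2025+2.2000+0.2300 ≈ 2.7225 m = S ✓

v_R_max = 9/20 m/s = 0.4500 m/s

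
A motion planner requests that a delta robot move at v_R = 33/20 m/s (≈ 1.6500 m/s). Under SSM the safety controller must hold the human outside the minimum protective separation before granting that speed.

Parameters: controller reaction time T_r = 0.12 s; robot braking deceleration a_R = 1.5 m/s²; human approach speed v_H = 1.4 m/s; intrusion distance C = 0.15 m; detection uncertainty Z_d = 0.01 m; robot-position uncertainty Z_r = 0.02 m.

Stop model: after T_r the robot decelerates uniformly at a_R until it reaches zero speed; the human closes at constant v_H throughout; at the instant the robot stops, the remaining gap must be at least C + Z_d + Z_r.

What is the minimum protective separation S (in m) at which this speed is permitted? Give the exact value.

S_min = 5987/2000 m = 2.9935 m

braking lasts T_s = (33/20)/(3/2) = 1.1000 s
reaction-phase robot travel = 1.6500·0.1200 = 0.1980 m
robot under decel: 1.6500²/(2·1.5000) = 0.9075 m
human over T_r+T_s: 1.4000·(0.1200+1.1000) = 1.7080 m
C+Z_d+Z_r = 0.1500+0.0100+0.0200 = 0.1800 m
S_min ≈ 0.1980+0.9075+1.7080+0.1800  ⇒  S_min = 5987/2000 m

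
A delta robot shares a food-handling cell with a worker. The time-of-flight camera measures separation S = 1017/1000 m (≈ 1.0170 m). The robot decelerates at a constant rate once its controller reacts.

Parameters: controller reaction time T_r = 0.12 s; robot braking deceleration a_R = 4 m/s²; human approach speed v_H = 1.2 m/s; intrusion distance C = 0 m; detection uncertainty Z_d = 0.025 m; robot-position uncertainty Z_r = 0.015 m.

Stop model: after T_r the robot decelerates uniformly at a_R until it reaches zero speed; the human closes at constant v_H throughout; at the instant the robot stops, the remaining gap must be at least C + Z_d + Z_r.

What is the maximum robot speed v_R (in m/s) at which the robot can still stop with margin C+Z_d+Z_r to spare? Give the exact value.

quadratic (1/8)·v² + (21/50)·v + (-833/1000) = 0
  disc = (21/50)² − 4·(1/8)·(-833/1000) = 5929/10000 ; √disc = 77/100
  v_R = (−(21/50) + 77/100) / (2·(1/8)) = 7/5 m/s
check:
braking lasts T_s = (7/5)/4 = 0.3500 s
robot in T_r: 1.4000·0.1200 = 0.1680 m
braking distance = 1.4000²/(2·4.0000) = 0.2450 m
human over T_r+T_s: 1.2000·(0.1200+0.3500) = 0.5640 m
C+Z_d+Z_r = 0.0000+0.0250+0.0150 = 0.0400 m
sum ≈ 0.1680+0.2450+0.5640+0.0400 ≈ 1.0170 m = S ✓

v_R_max = 7/5 m/s = 1.4000 m/s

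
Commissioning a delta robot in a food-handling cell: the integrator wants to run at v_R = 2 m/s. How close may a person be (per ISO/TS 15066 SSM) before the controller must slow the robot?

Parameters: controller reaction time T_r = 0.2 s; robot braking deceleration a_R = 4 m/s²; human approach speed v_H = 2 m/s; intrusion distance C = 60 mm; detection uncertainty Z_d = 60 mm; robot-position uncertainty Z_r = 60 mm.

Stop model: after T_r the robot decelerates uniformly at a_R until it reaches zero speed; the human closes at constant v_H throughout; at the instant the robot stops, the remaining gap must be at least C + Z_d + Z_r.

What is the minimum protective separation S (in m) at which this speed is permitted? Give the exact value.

braking lasts T_s = 2/4 = 0.5000 s
robot in T_r: 2.0000·0.2000 = 0.4000 m
robot covers 2.0000·0.5000 − ½·4.0000·0.5000² = 0.5000 m while stopping
human closes 2.0000·0.7000 = 1.4000 m
C+Z_d+Z_r = 0.0600+0.0600+0.0600 = 0.1800 m
S_min ≈ 0.4000+0.5000+1.4000+0.1800  ⇒  S_min = 62/25 m

S_min = 62/25 m = 2.4800 m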